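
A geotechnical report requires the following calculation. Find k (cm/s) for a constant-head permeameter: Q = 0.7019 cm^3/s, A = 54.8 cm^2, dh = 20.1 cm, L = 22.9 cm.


Compute hydraulic gradient:
i = dh / L = 20.1 / 22.9 = 0.877729
Then apply Darcy's law:
k = Q / (A * i)
k = 0.7019 / (54.8 * 0.877729)
k = 0.7019 / 48.0996
k = 0.014593 cm/s


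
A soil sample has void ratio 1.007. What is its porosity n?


Using the relation n = e / (1 + e)
n = 1.007 / (1 + 1.007)
n = 1.007 / 2.007
n = 0.5017


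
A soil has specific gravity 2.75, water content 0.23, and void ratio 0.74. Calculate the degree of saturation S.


Using S = Gs * w / e
S = 2.75 * 0.23 / 0.74
S = 0.8547


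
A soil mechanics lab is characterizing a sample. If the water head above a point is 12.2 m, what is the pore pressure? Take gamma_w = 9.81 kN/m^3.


Result: 119.68 kPa

Derivation:
Using u = gamma_w * h_w
u = 9.81 * 12.2
u = 119.68 kPa


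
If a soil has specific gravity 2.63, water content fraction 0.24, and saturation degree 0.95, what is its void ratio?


Result: 0.6644

Derivation:
Using the relation e = Gs * w / S
e = 2.63 * 0.24 / 0.95
e = 0.6644


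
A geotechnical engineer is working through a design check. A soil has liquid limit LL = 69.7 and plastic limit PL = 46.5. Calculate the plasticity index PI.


Result: 23.2

Derivation:
Using PI = LL - PL
PI = 69.7 - 46.5
PI = 23.2


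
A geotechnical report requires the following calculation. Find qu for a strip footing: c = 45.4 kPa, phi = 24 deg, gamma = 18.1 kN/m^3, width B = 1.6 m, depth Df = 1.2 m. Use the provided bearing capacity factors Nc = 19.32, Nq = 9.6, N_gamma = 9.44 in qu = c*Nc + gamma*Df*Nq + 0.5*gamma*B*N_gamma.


Compute qu = c*Nc + gamma*Df*Nq + 0.5*gamma*B*N_gamma
Term 1: 45.4 * 19.32 = 877.128
Term 2: 18.1 * 1.2 * 9.6 = 208.512
Term 3: 0.5 * 18.1 * 1.6 * 9.44 = 136.6912
qu = 877.128 + 208.512 + 136.6912
qu = 1222.33 kPa


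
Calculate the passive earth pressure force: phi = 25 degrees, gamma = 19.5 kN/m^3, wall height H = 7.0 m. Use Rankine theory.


Result: 1177.13 kN/m

Derivation:
Compute passive earth pressure coefficient:
Kp = tan^2(45 + phi/2) = tan^2(57.5) = 2.463913
Compute passive force:
Pp = 0.5 * Kp * gamma * H^2
Pp = 0.5 * 2.463913 * 19.5 * 7.0^2
Pp = 1177.13 kN/m


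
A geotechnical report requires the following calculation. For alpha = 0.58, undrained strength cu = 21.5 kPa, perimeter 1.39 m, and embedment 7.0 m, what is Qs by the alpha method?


Using Qs = alpha * cu * perimeter * L
Qs = 0.58 * 21.5 * 1.39 * 7.0
Qs = 121.33 kN


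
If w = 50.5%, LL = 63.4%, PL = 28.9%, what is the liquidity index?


Result: 0.626

Derivation:
First compute the plasticity index:
PI = LL - PL = 63.4 - 28.9 = 34.5
Then compute the liquidity index:
LI = (w - PL) / PI
LI = (50.5 - 28.9) / 34.5
LI = 0.626


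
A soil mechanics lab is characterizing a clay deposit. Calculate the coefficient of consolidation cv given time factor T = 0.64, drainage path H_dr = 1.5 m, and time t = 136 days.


Using cv = T * H_dr^2 / t
H_dr^2 = 1.5^2 = 2.25
cv = 0.64 * 2.25 / 136
cv = 0.01059 m^2/day


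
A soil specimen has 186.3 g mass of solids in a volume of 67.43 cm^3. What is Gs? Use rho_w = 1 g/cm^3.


Using Gs = m_s / (V_s * rho_w)
Since rho_w = 1 g/cm^3:
Gs = 186.3 / 67.43
Gs = 2.763


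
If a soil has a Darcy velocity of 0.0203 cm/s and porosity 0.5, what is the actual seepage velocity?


Result: 0.0406 cm/s

Derivation:
Using v_s = v_d / n
v_s = 0.0203 / 0.5
v_s = 0.0406 cm/s


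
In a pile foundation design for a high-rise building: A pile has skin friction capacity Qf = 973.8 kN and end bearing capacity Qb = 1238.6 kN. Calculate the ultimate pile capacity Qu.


Using Qu = Qf + Qb
Qu = 973.8 + 1238.6
Qu = 2212.4 kN


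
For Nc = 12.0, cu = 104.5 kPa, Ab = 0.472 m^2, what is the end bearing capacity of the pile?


Using Qb = Nc * cu * Ab
Qb = 12.0 * 104.5 * 0.472
Qb = 591.89 kN


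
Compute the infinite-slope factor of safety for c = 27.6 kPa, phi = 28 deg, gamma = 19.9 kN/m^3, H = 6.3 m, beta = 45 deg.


Using Fs = c / (gamma*H*sin(beta)*cos(beta)) + tan(phi)/tan(beta)
Cohesion contribution = 27.6 / (19.9*6.3*sin(45)*cos(45))
Cohesion contribution = 0.440297
Friction contribution = tan(28)/tan(45) = 0.531709
Fs = 0.440297 + 0.531709
Fs = 0.972


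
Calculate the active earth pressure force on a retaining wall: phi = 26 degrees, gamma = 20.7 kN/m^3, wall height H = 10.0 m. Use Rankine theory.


Result: 404.13 kN/m

Derivation:
Compute active earth pressure coefficient:
Ka = tan^2(45 - phi/2) = tan^2(32.0) = 0.390462
Compute active force:
Pa = 0.5 * Ka * gamma * H^2
Pa = 0.5 * 0.390462 * 20.7 * 10.0^2
Pa = 404.13 kN/m


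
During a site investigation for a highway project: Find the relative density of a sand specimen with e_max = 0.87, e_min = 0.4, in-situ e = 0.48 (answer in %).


Using Dr = (e_max - e) / (e_max - e_min) * 100
e_max - e = 0.87 - 0.48 = 0.39
e_max - e_min = 0.87 - 0.4 = 0.47
Dr = 0.39 / 0.47 * 100
Dr = 82.98 %


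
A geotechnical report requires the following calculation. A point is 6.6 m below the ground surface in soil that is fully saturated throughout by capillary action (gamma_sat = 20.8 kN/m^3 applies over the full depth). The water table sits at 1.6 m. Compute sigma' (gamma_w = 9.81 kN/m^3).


Result: 88.23 kPa

Derivation:
Total stress = gamma_sat * depth
sigma = 20.8 * 6.6 = 137.28 kPa
Pore water pressure u = gamma_w * (depth - d_wt)
u = 9.81 * (6.6 - 1.6) = 49.05 kPa
Effective stress = sigma - u
sigma' = 137.28 - 49.05 = 88.23 kPa


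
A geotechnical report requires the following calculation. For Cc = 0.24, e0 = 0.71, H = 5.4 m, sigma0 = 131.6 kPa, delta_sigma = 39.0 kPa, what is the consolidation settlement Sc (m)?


Using Sc = Cc * H / (1 + e0) * log10((sigma0 + delta_sigma) / sigma0)
Stress ratio = (131.6 + 39.0) / 131.6 = 1.29635
log10(1.29635) = 0.112723
Cc * H / (1 + e0) = 0.24 * 5.4 / (1 + 0.71) = 0.757895
Sc = 0.757895 * 0.112723
Sc = 0.0854 m


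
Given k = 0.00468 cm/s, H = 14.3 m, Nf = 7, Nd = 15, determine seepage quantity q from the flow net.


Result: 0.0003123 m^3/s per m

Derivation:
Convert k to m/s for unit consistency with H:
k = 0.00468 cm/s = 0.00468 / 100 m/s = 4.68e-05 m/s
Using q = k * H * Nf / Nd
Nf / Nd = 7 / 15 = 0.4667
q = 4.68e-05 * 14.3 * 0.4667
q = 0.0003123 m^3/s per m


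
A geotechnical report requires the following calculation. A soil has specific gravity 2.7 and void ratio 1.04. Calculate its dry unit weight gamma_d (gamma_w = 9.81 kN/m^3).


Using gamma_d = Gs * gamma_w / (1 + e)
gamma_d = 2.7 * 9.81 / (1 + 1.04)
gamma_d = 2.7 * 9.81 / 2.04
gamma_d = 12.984 kN/m^3


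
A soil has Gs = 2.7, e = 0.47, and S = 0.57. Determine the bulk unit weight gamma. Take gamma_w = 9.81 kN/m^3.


Using gamma = gamma_w * (Gs + S*e) / (1 + e)
Numerator: Gs + S*e = 2.7 + 0.57*0.47 = 2.9679
Denominator: 1 + e = 1 + 0.47 = 1.47
gamma = 9.81 * 2.9679 / 1.47
gamma = 19.806 kN/m^3


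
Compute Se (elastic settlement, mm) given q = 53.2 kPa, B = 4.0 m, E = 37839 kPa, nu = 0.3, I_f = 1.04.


Using Se = q * B * (1 - nu^2) * I_f / E
1 - nu^2 = 1 - 0.3^2 = 0.91
Se = 53.2 * 4.0 * 0.91 * 1.04 / 37839
Se = 0.005322 m
Convert to mm: Se = 0.005322 * 1000 = 5.322 mm


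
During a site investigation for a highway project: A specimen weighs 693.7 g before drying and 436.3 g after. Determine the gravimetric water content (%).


Result: 59.0 %

Derivation:
Using w = (m_wet - m_dry) / m_dry * 100
m_wet - m_dry = 693.7 - 436.3 = 257.4 g
w = 257.4 / 436.3 * 100
w = 59.0 %


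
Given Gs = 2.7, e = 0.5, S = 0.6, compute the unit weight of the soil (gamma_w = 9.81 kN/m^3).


Result: 19.62 kN/m^3

Derivation:
Using gamma = gamma_w * (Gs + S*e) / (1 + e)
Numerator: Gs + S*e = 2.7 + 0.6*0.5 = 3.0
Denominator: 1 + e = 1 + 0.5 = 1.5
gamma = 9.81 * 3.0 / 1.5
gamma = 19.62 kN/m^3


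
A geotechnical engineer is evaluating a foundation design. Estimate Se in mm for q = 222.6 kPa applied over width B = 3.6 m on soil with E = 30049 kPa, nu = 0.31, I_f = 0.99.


Using Se = q * B * (1 - nu^2) * I_f / E
1 - nu^2 = 1 - 0.31^2 = 0.9039
Se = 222.6 * 3.6 * 0.9039 * 0.99 / 30049
Se = 0.023865 m
Convert to mm: Se = 0.023865 * 1000 = 23.865 mm


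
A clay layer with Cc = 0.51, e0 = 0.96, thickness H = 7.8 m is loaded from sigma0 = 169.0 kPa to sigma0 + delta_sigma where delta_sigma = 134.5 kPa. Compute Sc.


Result: 0.5161 m

Derivation:
Using Sc = Cc * H / (1 + e0) * log10((sigma0 + delta_sigma) / sigma0)
Stress ratio = (169.0 + 134.5) / 169.0 = 1.79586
log10(1.79586) = 0.254272
Cc * H / (1 + e0) = 0.51 * 7.8 / (1 + 0.96) = 2.02959
Sc = 2.02959 * 0.254272
Sc = 0.5161 m


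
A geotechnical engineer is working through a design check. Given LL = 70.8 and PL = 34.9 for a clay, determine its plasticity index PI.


Using PI = LL - PL
PI = 70.8 - 34.9
PI = 35.9


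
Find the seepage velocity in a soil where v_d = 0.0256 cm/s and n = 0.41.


Using v_s = v_d / n
v_s = 0.0256 / 0.41
v_s = 0.06244 cm/s


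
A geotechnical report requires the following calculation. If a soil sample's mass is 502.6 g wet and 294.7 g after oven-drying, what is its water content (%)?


Result: 70.55 %

Derivation:
Using w = (m_wet - m_dry) / m_dry * 100
m_wet - m_dry = 502.6 - 294.7 = 207.9 g
w = 207.9 / 294.7 * 100
w = 70.55 %


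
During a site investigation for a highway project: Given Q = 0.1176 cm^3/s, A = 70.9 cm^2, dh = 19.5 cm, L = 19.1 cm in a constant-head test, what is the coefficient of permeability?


Compute hydraulic gradient:
i = dh / L = 19.5 / 19.1 = 1.02094
Then apply Darcy's law:
k = Q / (A * i)
k = 0.1176 / (70.9 * 1.02094)
k = 0.1176 / 72.3848
k = 0.001625 cm/s


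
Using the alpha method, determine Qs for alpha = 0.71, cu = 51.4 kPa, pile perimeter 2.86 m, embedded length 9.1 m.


Result: 949.79 kN

Derivation:
Using Qs = alpha * cu * perimeter * L
Qs = 0.71 * 51.4 * 2.86 * 9.1
Qs = 949.79 kN


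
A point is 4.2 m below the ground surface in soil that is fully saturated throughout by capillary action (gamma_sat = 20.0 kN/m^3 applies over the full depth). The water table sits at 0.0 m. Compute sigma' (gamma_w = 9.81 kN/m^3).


Result: 42.8 kPa

Derivation:
Total stress = gamma_sat * depth
sigma = 20.0 * 4.2 = 84.0 kPa
Pore water pressure u = gamma_w * (depth - d_wt)
u = 9.81 * (4.2 - 0.0) = 41.202 kPa
Effective stress = sigma - u
sigma' = 84.0 - 41.202 = 42.8 kPa


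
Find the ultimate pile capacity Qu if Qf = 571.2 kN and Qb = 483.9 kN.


Result: 1055.1 kN

Derivation:
Using Qu = Qf + Qb
Qu = 571.2 + 483.9
Qu = 1055.1 kN


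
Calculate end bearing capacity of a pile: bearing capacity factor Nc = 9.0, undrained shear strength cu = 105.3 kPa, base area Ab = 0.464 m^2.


Result: 439.73 kN

Derivation:
Using Qb = Nc * cu * Ab
Qb = 9.0 * 105.3 * 0.464
Qb = 439.73 kN


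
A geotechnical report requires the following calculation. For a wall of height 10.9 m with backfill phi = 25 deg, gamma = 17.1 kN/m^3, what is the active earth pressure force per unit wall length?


Compute active earth pressure coefficient:
Ka = tan^2(45 - phi/2) = tan^2(32.5) = 0.405859
Compute active force:
Pa = 0.5 * Ka * gamma * H^2
Pa = 0.5 * 0.405859 * 17.1 * 10.9^2
Pa = 412.28 kN/m


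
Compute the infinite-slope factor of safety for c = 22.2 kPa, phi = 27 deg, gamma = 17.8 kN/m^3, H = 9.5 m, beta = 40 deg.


Using Fs = c / (gamma*H*sin(beta)*cos(beta)) + tan(phi)/tan(beta)
Cohesion contribution = 22.2 / (17.8*9.5*sin(40)*cos(40))
Cohesion contribution = 0.266617
Friction contribution = tan(27)/tan(40) = 0.607229
Fs = 0.266617 + 0.607229
Fs = 0.874


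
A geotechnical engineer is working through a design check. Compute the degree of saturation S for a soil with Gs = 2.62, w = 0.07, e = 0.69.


Using S = Gs * w / e
S = 2.62 * 0.07 / 0.69
S = 0.2658


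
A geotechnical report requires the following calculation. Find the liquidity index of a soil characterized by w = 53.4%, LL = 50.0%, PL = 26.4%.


Result: 1.144

Derivation:
First compute the plasticity index:
PI = LL - PL = 50.0 - 26.4 = 23.6
Then compute the liquidity index:
LI = (w - PL) / PI
LI = (53.4 - 26.4) / 23.6
LI = 1.144


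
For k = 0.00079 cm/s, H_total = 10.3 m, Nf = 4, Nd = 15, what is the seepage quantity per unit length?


Convert k to m/s for unit consistency with H:
k = 0.00079 cm/s = 0.00079 / 100 m/s = 7.9e-06 m/s
Using q = k * H * Nf / Nd
Nf / Nd = 4 / 15 = 0.2667
q = 7.9e-06 * 10.3 * 0.2667
q = 2.17e-05 m^3/s per m


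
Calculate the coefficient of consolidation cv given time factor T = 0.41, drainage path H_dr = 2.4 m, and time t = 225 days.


Using cv = T * H_dr^2 / t
H_dr^2 = 2.4^2 = 5.76
cv = 0.41 * 5.76 / 225
cv = 0.0105 m^2/day


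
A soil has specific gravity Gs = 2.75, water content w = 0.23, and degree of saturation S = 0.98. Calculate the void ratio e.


Using the relation e = Gs * w / S
e = 2.75 * 0.23 / 0.98
e = 0.6454


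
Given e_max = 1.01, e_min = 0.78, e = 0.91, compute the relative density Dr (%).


Result: 43.48 %

Derivation:
Using Dr = (e_max - e) / (e_max - e_min) * 100
e_max - e = 1.01 - 0.91 = 0.1
e_max - e_min = 1.01 - 0.78 = 0.23
Dr = 0.1 / 0.23 * 100
Dr = 43.48 %


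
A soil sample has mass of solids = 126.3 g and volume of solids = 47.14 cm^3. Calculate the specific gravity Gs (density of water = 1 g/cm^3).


Result: 2.679

Derivation:
Using Gs = m_s / (V_s * rho_w)
Since rho_w = 1 g/cm^3:
Gs = 126.3 / 47.14
Gs = 2.679


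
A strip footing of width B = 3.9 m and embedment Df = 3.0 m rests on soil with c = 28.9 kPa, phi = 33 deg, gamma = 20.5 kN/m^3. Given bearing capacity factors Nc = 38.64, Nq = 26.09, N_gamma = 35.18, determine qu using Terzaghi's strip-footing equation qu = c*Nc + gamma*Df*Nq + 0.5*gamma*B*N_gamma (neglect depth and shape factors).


Result: 4127.55 kPa

Derivation:
Compute qu = c*Nc + gamma*Df*Nq + 0.5*gamma*B*N_gamma
Term 1: 28.9 * 38.64 = 1116.696
Term 2: 20.5 * 3.0 * 26.09 = 1604.535
Term 3: 0.5 * 20.5 * 3.9 * 35.18 = 1406.3205
qu = 1116.696 + 1604.535 + 1406.3205
qu = 4127.55 kPa


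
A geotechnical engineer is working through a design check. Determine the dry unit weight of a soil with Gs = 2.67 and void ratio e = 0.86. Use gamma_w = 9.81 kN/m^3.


Using gamma_d = Gs * gamma_w / (1 + e)
gamma_d = 2.67 * 9.81 / (1 + 0.86)
gamma_d = 2.67 * 9.81 / 1.86
gamma_d = 14.082 kN/m^3


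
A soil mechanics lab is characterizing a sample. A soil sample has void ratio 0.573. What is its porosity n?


Using the relation n = e / (1 + e)
n = 0.573 / (1 + 0.573)
n = 0.573 / 1.573
n = 0.3643


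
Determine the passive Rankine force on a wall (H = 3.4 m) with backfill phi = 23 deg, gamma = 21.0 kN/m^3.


Compute passive earth pressure coefficient:
Kp = tan^2(45 + phi/2) = tan^2(56.5) = 2.282623
Compute passive force:
Pp = 0.5 * Kp * gamma * H^2
Pp = 0.5 * 2.282623 * 21.0 * 3.4^2
Pp = 277.06 kN/m


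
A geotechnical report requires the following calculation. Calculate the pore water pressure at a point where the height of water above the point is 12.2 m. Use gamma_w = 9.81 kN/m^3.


Using u = gamma_w * h_w
u = 9.81 * 12.2
u = 119.68 kPa


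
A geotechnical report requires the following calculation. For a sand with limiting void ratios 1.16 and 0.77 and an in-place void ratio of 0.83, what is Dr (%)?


Using Dr = (e_max - e) / (e_max - e_min) * 100
e_max - e = 1.16 - 0.83 = 0.33
e_max - e_min = 1.16 - 0.77 = 0.39
Dr = 0.33 / 0.39 * 100
Dr = 84.62 %


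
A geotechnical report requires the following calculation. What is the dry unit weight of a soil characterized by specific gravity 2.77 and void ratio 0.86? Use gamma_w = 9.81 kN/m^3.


Result: 14.61 kN/m^3

Derivation:
Using gamma_d = Gs * gamma_w / (1 + e)
gamma_d = 2.77 * 9.81 / (1 + 0.86)
gamma_d = 2.77 * 9.81 / 1.86
gamma_d = 14.61 kN/m^3


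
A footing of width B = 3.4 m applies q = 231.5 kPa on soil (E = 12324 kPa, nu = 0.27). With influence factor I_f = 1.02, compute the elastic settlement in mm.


Result: 60.396 mm

Derivation:
Using Se = q * B * (1 - nu^2) * I_f / E
1 - nu^2 = 1 - 0.27^2 = 0.9271
Se = 231.5 * 3.4 * 0.9271 * 1.02 / 12324
Se = 0.060396 m
Convert to mm: Se = 0.060396 * 1000 = 60.396 mm


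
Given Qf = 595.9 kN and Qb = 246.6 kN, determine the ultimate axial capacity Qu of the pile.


Using Qu = Qf + Qb
Qu = 595.9 + 246.6
Qu = 842.5 kN


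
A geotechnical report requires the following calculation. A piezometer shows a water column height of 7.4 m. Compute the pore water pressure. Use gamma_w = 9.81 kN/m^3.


Result: 72.59 kPa

Derivation:
Using u = gamma_w * h_w
u = 9.81 * 7.4
u = 72.59 kPa


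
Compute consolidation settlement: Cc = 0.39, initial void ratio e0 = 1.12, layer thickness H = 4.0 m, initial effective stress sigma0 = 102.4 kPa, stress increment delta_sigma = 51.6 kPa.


Using Sc = Cc * H / (1 + e0) * log10((sigma0 + delta_sigma) / sigma0)
Stress ratio = (102.4 + 51.6) / 102.4 = 1.50391
log10(1.50391) = 0.177221
Cc * H / (1 + e0) = 0.39 * 4.0 / (1 + 1.12) = 0.735849
Sc = 0.735849 * 0.177221
Sc = 0.1304 m


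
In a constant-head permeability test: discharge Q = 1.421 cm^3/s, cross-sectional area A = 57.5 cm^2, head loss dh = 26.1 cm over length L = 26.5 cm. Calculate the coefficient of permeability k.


Result: 0.025092 cm/s

Derivation:
Compute hydraulic gradient:
i = dh / L = 26.1 / 26.5 = 0.984906
Then apply Darcy's law:
k = Q / (A * i)
k = 1.421 / (57.5 * 0.984906)
k = 1.421 / 56.6321
k = 0.025092 cm/s


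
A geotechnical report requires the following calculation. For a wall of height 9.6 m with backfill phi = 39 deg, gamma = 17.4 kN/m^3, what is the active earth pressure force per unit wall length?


Result: 182.41 kN/m

Derivation:
Compute active earth pressure coefficient:
Ka = tan^2(45 - phi/2) = tan^2(25.5) = 0.227506
Compute active force:
Pa = 0.5 * Ka * gamma * H^2
Pa = 0.5 * 0.227506 * 17.4 * 9.6^2
Pa = 182.41 kN/m


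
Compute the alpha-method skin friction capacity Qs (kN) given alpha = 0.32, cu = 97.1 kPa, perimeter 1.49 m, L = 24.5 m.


Using Qs = alpha * cu * perimeter * L
Qs = 0.32 * 97.1 * 1.49 * 24.5
Qs = 1134.28 kN


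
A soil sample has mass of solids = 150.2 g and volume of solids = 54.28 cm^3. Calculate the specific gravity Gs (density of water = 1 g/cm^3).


Using Gs = m_s / (V_s * rho_w)
Since rho_w = 1 g/cm^3:
Gs = 150.2 / 54.28
Gs = 2.767


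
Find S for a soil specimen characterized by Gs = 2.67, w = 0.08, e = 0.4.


Using S = Gs * w / e
S = 2.67 * 0.08 / 0.4
S = 0.534


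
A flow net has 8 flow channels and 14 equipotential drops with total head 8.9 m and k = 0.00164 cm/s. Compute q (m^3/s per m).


Convert k to m/s for unit consistency with H:
k = 0.00164 cm/s = 0.00164 / 100 m/s = 1.64e-05 m/s
Using q = k * H * Nf / Nd
Nf / Nd = 8 / 14 = 0.5714
q = 1.64e-05 * 8.9 * 0.5714
q = 8.341e-05 m^3/s per m


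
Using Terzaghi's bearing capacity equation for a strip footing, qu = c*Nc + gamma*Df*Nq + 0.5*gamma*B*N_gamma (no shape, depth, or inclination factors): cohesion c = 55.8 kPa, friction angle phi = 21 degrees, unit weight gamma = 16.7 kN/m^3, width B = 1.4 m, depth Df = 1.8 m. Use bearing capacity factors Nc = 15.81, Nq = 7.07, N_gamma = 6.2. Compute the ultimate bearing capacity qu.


Compute qu = c*Nc + gamma*Df*Nq + 0.5*gamma*B*N_gamma
Term 1: 55.8 * 15.81 = 882.198
Term 2: 16.7 * 1.8 * 7.07 = 212.5242
Term 3: 0.5 * 16.7 * 1.4 * 6.2 = 72.478
qu = 882.198 + 212.5242 + 72.478
qu = 1167.2 kPa


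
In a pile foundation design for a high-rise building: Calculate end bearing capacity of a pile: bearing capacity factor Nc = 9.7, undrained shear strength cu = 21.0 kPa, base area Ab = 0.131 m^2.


Result: 26.68 kN

Derivation:
Using Qb = Nc * cu * Ab
Qb = 9.7 * 21.0 * 0.131
Qb = 26.68 kN


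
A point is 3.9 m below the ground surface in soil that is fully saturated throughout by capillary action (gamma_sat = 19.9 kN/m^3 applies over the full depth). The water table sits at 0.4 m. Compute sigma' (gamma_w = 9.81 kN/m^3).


Total stress = gamma_sat * depth
sigma = 19.9 * 3.9 = 77.61 kPa
Pore water pressure u = gamma_w * (depth - d_wt)
u = 9.81 * (3.9 - 0.4) = 34.335 kPa
Effective stress = sigma - u
sigma' = 77.61 - 34.335 = 43.28 kPa


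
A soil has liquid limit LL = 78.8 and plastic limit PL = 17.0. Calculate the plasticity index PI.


Using PI = LL - PL
PI = 78.8 - 17.0
PI = 61.8


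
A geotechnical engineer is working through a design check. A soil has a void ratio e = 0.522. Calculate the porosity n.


Using the relation n = e / (1 + e)
n = 0.522 / (1 + 0.522)
n = 0.522 / 1.522
n = 0.343


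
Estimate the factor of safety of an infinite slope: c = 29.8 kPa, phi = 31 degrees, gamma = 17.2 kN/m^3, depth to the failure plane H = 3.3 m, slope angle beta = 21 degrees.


Using Fs = c / (gamma*H*sin(beta)*cos(beta)) + tan(phi)/tan(beta)
Cohesion contribution = 29.8 / (17.2*3.3*sin(21)*cos(21))
Cohesion contribution = 1.56925
Friction contribution = tan(31)/tan(21) = 1.5653
Fs = 1.56925 + 1.5653
Fs = 3.135


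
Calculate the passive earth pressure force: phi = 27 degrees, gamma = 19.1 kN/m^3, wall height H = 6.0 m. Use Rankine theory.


Compute passive earth pressure coefficient:
Kp = tan^2(45 + phi/2) = tan^2(58.5) = 2.66294
Compute passive force:
Pp = 0.5 * Kp * gamma * H^2
Pp = 0.5 * 2.66294 * 19.1 * 6.0^2
Pp = 915.52 kN/m


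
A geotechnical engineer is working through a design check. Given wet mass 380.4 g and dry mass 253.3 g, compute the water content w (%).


Using w = (m_wet - m_dry) / m_dry * 100
m_wet - m_dry = 380.4 - 253.3 = 127.1 g
w = 127.1 / 253.3 * 100
w = 50.18 %


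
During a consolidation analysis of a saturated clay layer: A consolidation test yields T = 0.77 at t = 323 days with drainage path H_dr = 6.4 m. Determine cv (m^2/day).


Using cv = T * H_dr^2 / t
H_dr^2 = 6.4^2 = 40.96
cv = 0.77 * 40.96 / 323
cv = 0.09764 m^2/day


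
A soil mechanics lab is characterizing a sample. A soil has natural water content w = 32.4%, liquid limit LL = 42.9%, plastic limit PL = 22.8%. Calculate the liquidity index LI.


First compute the plasticity index:
PI = LL - PL = 42.9 - 22.8 = 20.1
Then compute the liquidity index:
LI = (w - PL) / PI
LI = (32.4 - 22.8) / 20.1
LI = 0.478


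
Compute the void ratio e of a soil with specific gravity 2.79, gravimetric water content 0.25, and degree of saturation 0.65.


Using the relation e = Gs * w / S
e = 2.79 * 0.25 / 0.65
e = 1.0731


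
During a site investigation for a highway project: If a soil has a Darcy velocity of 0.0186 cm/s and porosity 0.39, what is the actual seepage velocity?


Using v_s = v_d / n
v_s = 0.0186 / 0.39
v_s = 0.04769 cm/s


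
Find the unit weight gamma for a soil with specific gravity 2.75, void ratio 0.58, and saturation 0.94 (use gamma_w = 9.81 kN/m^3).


Using gamma = gamma_w * (Gs + S*e) / (1 + e)
Numerator: Gs + S*e = 2.75 + 0.94*0.58 = 3.2952
Denominator: 1 + e = 1 + 0.58 = 1.58
gamma = 9.81 * 3.2952 / 1.58
gamma = 20.459 kN/m^3


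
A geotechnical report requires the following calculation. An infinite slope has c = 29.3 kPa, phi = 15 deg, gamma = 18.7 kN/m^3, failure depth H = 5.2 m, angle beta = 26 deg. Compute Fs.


Result: 1.314

Derivation:
Using Fs = c / (gamma*H*sin(beta)*cos(beta)) + tan(phi)/tan(beta)
Cohesion contribution = 29.3 / (18.7*5.2*sin(26)*cos(26))
Cohesion contribution = 0.764752
Friction contribution = tan(15)/tan(26) = 0.549377
Fs = 0.764752 + 0.549377
Fs = 1.314


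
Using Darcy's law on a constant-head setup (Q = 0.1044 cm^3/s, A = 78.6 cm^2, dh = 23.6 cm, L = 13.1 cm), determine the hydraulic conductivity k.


Compute hydraulic gradient:
i = dh / L = 23.6 / 13.1 = 1.80153
Then apply Darcy's law:
k = Q / (A * i)
k = 0.1044 / (78.6 * 1.80153)
k = 0.1044 / 141.6
k = 0.000737 cm/s


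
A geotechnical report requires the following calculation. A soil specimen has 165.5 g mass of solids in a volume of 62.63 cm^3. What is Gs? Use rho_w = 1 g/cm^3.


Result: 2.643

Derivation:
Using Gs = m_s / (V_s * rho_w)
Since rho_w = 1 g/cm^3:
Gs = 165.5 / 62.63
Gs = 2.643


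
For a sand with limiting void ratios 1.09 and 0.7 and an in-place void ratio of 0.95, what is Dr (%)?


Using Dr = (e_max - e) / (e_max - e_min) * 100
e_max - e = 1.09 - 0.95 = 0.14
e_max - e_min = 1.09 - 0.7 = 0.39
Dr = 0.14 / 0.39 * 100
Dr = 35.9 %


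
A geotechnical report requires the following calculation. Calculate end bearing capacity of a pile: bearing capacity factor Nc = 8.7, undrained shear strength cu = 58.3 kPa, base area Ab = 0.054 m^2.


Result: 27.39 kN

Derivation:
Using Qb = Nc * cu * Ab
Qb = 8.7 * 58.3 * 0.054
Qb = 27.39 kN


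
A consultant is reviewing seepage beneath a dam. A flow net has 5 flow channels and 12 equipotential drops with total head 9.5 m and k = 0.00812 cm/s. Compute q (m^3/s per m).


Convert k to m/s for unit consistency with H:
k = 0.00812 cm/s = 0.00812 / 100 m/s = 8.12e-05 m/s
Using q = k * H * Nf / Nd
Nf / Nd = 5 / 12 = 0.4167
q = 8.12e-05 * 9.5 * 0.4167
q = 0.0003214 m^3/s per m


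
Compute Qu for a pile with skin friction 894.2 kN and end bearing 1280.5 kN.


Using Qu = Qf + Qb
Qu = 894.2 + 1280.5
Qu = 2174.7 kN


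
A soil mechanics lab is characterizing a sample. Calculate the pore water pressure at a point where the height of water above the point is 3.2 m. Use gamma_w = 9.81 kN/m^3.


Result: 31.39 kPa

Derivation:
Using u = gamma_w * h_w
u = 9.81 * 3.2
u = 31.39 kPa


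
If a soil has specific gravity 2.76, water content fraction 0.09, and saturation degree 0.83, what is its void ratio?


Using the relation e = Gs * w / S
e = 2.76 * 0.09 / 0.83
e = 0.2993


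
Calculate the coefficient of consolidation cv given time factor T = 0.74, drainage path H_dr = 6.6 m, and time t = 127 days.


Using cv = T * H_dr^2 / t
H_dr^2 = 6.6^2 = 43.56
cv = 0.74 * 43.56 / 127
cv = 0.25381 m^2/day


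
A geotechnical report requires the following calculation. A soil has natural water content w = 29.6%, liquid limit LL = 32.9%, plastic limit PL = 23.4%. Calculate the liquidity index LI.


Result: 0.653

Derivation:
First compute the plasticity index:
PI = LL - PL = 32.9 - 23.4 = 9.5
Then compute the liquidity index:
LI = (w - PL) / PI
LI = (29.6 - 23.4) / 9.5
LI = 0.653


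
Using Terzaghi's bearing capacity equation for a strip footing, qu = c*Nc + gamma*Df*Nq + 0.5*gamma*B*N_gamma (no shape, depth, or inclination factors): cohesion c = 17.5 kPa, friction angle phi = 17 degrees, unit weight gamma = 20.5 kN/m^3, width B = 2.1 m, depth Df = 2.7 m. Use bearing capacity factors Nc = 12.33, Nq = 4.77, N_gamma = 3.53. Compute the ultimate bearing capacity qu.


Compute qu = c*Nc + gamma*Df*Nq + 0.5*gamma*B*N_gamma
Term 1: 17.5 * 12.33 = 215.775
Term 2: 20.5 * 2.7 * 4.77 = 264.0195
Term 3: 0.5 * 20.5 * 2.1 * 3.53 = 75.98325
qu = 215.775 + 264.0195 + 75.98325
qu = 555.78 kPa


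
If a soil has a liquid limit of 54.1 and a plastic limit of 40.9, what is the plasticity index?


Result: 13.2

Derivation:
Using PI = LL - PL
PI = 54.1 - 40.9
PI = 13.2


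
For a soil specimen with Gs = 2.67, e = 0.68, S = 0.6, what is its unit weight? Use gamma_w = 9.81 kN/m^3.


Result: 17.973 kN/m^3

Derivation:
Using gamma = gamma_w * (Gs + S*e) / (1 + e)
Numerator: Gs + S*e = 2.67 + 0.6*0.68 = 3.078
Denominator: 1 + e = 1 + 0.68 = 1.68
gamma = 9.81 * 3.078 / 1.68
gamma = 17.973 kN/m^3


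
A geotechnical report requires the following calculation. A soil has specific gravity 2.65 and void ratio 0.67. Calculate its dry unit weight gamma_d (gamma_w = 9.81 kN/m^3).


Using gamma_d = Gs * gamma_w / (1 + e)
gamma_d = 2.65 * 9.81 / (1 + 0.67)
gamma_d = 2.65 * 9.81 / 1.67
gamma_d = 15.567 kN/m^3


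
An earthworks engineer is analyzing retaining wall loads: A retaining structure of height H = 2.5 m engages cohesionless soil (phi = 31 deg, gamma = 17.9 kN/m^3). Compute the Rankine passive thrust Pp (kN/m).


Result: 174.75 kN/m

Derivation:
Compute passive earth pressure coefficient:
Kp = tan^2(45 + phi/2) = tan^2(60.5) = 3.124035
Compute passive force:
Pp = 0.5 * Kp * gamma * H^2
Pp = 0.5 * 3.124035 * 17.9 * 2.5^2
Pp = 174.75 kN/m


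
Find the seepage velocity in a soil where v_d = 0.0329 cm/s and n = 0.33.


Using v_s = v_d / n
v_s = 0.0329 / 0.33
v_s = 0.0997 cm/s


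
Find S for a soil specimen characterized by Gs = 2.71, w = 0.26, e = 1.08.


Result: 0.6524

Derivation:
Using S = Gs * w / e
S = 2.71 * 0.26 / 1.08
S = 0.6524


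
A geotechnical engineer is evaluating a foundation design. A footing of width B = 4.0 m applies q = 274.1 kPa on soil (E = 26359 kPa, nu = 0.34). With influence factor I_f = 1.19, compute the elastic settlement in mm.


Result: 43.776 mm

Derivation:
Using Se = q * B * (1 - nu^2) * I_f / E
1 - nu^2 = 1 - 0.34^2 = 0.8844
Se = 274.1 * 4.0 * 0.8844 * 1.19 / 26359
Se = 0.043776 m
Convert to mm: Se = 0.043776 * 1000 = 43.776 mm


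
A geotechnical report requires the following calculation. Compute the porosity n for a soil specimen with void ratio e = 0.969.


Result: 0.4921

Derivation:
Using the relation n = e / (1 + e)
n = 0.969 / (1 + 0.969)
n = 0.969 / 1.969
n = 0.4921


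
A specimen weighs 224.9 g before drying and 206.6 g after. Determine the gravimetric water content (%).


Result: 8.86 %

Derivation:
Using w = (m_wet - m_dry) / m_dry * 100
m_wet - m_dry = 224.9 - 206.6 = 18.3 g
w = 18.3 / 206.6 * 100
w = 8.86 %


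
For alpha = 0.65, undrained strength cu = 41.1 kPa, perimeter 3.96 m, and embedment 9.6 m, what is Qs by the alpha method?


Using Qs = alpha * cu * perimeter * L
Qs = 0.65 * 41.1 * 3.96 * 9.6
Qs = 1015.6 kN


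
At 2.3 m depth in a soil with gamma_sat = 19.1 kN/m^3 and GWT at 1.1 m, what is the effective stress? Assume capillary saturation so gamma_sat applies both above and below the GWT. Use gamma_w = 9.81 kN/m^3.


Result: 32.16 kPa

Derivation:
Total stress = gamma_sat * depth
sigma = 19.1 * 2.3 = 43.93 kPa
Pore water pressure u = gamma_w * (depth - d_wt)
u = 9.81 * (2.3 - 1.1) = 11.772 kPa
Effective stress = sigma - u
sigma' = 43.93 - 11.772 = 32.16 kPa


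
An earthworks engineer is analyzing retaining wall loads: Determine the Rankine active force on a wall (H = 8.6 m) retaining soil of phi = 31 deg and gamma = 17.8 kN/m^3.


Compute active earth pressure coefficient:
Ka = tan^2(45 - phi/2) = tan^2(29.5) = 0.320099
Compute active force:
Pa = 0.5 * Ka * gamma * H^2
Pa = 0.5 * 0.320099 * 17.8 * 8.6^2
Pa = 210.7 kN/m


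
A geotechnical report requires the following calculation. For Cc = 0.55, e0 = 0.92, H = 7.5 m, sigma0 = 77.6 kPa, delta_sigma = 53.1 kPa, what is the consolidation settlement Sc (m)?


Using Sc = Cc * H / (1 + e0) * log10((sigma0 + delta_sigma) / sigma0)
Stress ratio = (77.6 + 53.1) / 77.6 = 1.68428
log10(1.68428) = 0.226414
Cc * H / (1 + e0) = 0.55 * 7.5 / (1 + 0.92) = 2.14844
Sc = 2.14844 * 0.226414
Sc = 0.4864 m


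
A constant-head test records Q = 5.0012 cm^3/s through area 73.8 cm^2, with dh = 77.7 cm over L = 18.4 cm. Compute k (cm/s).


Compute hydraulic gradient:
i = dh / L = 77.7 / 18.4 = 4.22283
Then apply Darcy's law:
k = Q / (A * i)
k = 5.0012 / (73.8 * 4.22283)
k = 5.0012 / 311.645
k = 0.016048 cm/s


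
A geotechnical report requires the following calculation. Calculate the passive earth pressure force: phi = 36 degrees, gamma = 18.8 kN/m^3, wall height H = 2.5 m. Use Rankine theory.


Result: 226.3 kN/m

Derivation:
Compute passive earth pressure coefficient:
Kp = tan^2(45 + phi/2) = tan^2(63.0) = 3.85184
Compute passive force:
Pp = 0.5 * Kp * gamma * H^2
Pp = 0.5 * 3.85184 * 18.8 * 2.5^2
Pp = 226.3 kN/m


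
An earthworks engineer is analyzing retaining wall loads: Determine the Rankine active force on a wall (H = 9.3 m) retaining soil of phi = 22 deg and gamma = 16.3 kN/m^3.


Compute active earth pressure coefficient:
Ka = tan^2(45 - phi/2) = tan^2(34.0) = 0.454962
Compute active force:
Pa = 0.5 * Ka * gamma * H^2
Pa = 0.5 * 0.454962 * 16.3 * 9.3^2
Pa = 320.7 kN/m


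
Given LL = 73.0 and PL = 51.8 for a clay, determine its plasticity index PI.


Result: 21.2

Derivation:
Using PI = LL - PL
PI = 73.0 - 51.8
PI = 21.2


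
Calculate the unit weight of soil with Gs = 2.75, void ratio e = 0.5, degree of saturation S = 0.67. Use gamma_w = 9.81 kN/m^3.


Using gamma = gamma_w * (Gs + S*e) / (1 + e)
Numerator: Gs + S*e = 2.75 + 0.67*0.5 = 3.085
Denominator: 1 + e = 1 + 0.5 = 1.5
gamma = 9.81 * 3.085 / 1.5
gamma = 20.176 kN/m^3


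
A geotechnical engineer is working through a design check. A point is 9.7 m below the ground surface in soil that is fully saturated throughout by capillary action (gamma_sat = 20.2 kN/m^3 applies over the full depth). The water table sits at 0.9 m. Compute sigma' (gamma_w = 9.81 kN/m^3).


Total stress = gamma_sat * depth
sigma = 20.2 * 9.7 = 195.94 kPa
Pore water pressure u = gamma_w * (depth - d_wt)
u = 9.81 * (9.7 - 0.9) = 86.328 kPa
Effective stress = sigma - u
sigma' = 195.94 - 86.328 = 109.61 kPa


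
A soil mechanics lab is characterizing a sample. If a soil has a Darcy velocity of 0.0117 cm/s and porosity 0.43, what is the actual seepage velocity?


Result: 0.02721 cm/s

Derivation:
Using v_s = v_d / n
v_s = 0.0117 / 0.43
v_s = 0.02721 cm/s


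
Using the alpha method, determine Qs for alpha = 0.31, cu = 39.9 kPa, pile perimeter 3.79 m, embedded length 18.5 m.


Using Qs = alpha * cu * perimeter * L
Qs = 0.31 * 39.9 * 3.79 * 18.5
Qs = 867.25 kN


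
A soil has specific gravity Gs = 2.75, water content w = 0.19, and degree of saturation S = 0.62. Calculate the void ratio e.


Using the relation e = Gs * w / S
e = 2.75 * 0.19 / 0.62
e = 0.8427


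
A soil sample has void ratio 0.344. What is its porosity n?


Using the relation n = e / (1 + e)
n = 0.344 / (1 + 0.344)
n = 0.344 / 1.344
n = 0.256


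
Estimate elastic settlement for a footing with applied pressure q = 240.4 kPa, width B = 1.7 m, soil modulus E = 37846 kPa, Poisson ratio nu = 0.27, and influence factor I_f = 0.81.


Using Se = q * B * (1 - nu^2) * I_f / E
1 - nu^2 = 1 - 0.27^2 = 0.9271
Se = 240.4 * 1.7 * 0.9271 * 0.81 / 37846
Se = 0.008109 m
Convert to mm: Se = 0.008109 * 1000 = 8.109 mm


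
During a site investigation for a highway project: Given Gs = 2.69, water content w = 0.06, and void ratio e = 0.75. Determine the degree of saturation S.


Result: 0.2152

Derivation:
Using S = Gs * w / e
S = 2.69 * 0.06 / 0.75
S = 0.2152


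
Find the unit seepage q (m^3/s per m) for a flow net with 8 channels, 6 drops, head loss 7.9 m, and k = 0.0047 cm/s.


Result: 0.0004951 m^3/s per m

Derivation:
Convert k to m/s for unit consistency with H:
k = 0.0047 cm/s = 0.0047 / 100 m/s = 4.7e-05 m/s
Using q = k * H * Nf / Nd
Nf / Nd = 8 / 6 = 1.3333
q = 4.7e-05 * 7.9 * 1.3333
q = 0.0004951 m^3/s per m


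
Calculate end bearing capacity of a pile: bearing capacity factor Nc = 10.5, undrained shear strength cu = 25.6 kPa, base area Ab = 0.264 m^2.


Result: 70.96 kN

Derivation:
Using Qb = Nc * cu * Ab
Qb = 10.5 * 25.6 * 0.264
Qb = 70.96 kN


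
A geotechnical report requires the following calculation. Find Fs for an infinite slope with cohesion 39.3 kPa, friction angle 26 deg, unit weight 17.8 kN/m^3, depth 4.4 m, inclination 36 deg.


Using Fs = c / (gamma*H*sin(beta)*cos(beta)) + tan(phi)/tan(beta)
Cohesion contribution = 39.3 / (17.8*4.4*sin(36)*cos(36))
Cohesion contribution = 1.05522
Friction contribution = tan(26)/tan(36) = 0.671306
Fs = 1.05522 + 0.671306
Fs = 1.727


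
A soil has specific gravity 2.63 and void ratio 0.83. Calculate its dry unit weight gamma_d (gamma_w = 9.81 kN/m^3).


Result: 14.099 kN/m^3

Derivation:
Using gamma_d = Gs * gamma_w / (1 + e)
gamma_d = 2.63 * 9.81 / (1 + 0.83)
gamma_d = 2.63 * 9.81 / 1.83
gamma_d = 14.099 kN/m^3


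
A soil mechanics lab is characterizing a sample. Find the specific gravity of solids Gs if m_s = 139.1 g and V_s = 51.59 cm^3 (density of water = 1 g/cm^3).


Using Gs = m_s / (V_s * rho_w)
Since rho_w = 1 g/cm^3:
Gs = 139.1 / 51.59
Gs = 2.696


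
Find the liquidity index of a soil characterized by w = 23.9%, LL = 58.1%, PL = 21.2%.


Result: 0.073

Derivation:
First compute the plasticity index:
PI = LL - PL = 58.1 - 21.2 = 36.9
Then compute the liquidity index:
LI = (w - PL) / PI
LI = (23.9 - 21.2) / 36.9
LI = 0.073


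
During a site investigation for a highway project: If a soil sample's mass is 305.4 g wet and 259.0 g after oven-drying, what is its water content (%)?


Result: 17.92 %

Derivation:
Using w = (m_wet - m_dry) / m_dry * 100
m_wet - m_dry = 305.4 - 259.0 = 46.4 g
w = 46.4 / 259.0 * 100
w = 17.92 %


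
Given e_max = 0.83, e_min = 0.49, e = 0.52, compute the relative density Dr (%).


Using Dr = (e_max - e) / (e_max - e_min) * 100
e_max - e = 0.83 - 0.52 = 0.31
e_max - e_min = 0.83 - 0.49 = 0.34
Dr = 0.31 / 0.34 * 100
Dr = 91.18 %


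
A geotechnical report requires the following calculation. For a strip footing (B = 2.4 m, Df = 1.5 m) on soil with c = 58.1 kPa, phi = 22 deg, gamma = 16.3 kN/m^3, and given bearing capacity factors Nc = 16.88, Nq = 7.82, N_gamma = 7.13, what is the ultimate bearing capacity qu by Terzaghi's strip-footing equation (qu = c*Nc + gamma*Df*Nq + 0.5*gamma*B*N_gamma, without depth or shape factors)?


Compute qu = c*Nc + gamma*Df*Nq + 0.5*gamma*B*N_gamma
Term 1: 58.1 * 16.88 = 980.728
Term 2: 16.3 * 1.5 * 7.82 = 191.199
Term 3: 0.5 * 16.3 * 2.4 * 7.13 = 139.4628
qu = 980.728 + 191.199 + 139.4628
qu = 1311.39 kPa


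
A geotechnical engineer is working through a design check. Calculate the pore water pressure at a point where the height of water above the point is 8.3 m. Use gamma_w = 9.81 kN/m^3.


Using u = gamma_w * h_w
u = 9.81 * 8.3
u = 81.42 kPa


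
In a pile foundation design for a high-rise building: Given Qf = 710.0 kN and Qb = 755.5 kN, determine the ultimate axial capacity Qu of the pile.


Result: 1465.5 kN

Derivation:
Using Qu = Qf + Qb
Qu = 710.0 + 755.5
Qu = 1465.5 kN


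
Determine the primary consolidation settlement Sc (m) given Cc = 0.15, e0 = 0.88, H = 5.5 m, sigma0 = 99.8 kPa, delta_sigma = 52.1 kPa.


Using Sc = Cc * H / (1 + e0) * log10((sigma0 + delta_sigma) / sigma0)
Stress ratio = (99.8 + 52.1) / 99.8 = 1.52204
log10(1.52204) = 0.182427
Cc * H / (1 + e0) = 0.15 * 5.5 / (1 + 0.88) = 0.43883
Sc = 0.43883 * 0.182427
Sc = 0.0801 m


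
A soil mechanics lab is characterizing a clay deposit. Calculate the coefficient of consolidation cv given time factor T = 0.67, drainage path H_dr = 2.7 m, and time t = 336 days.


Using cv = T * H_dr^2 / t
H_dr^2 = 2.7^2 = 7.29
cv = 0.67 * 7.29 / 336
cv = 0.01454 m^2/day


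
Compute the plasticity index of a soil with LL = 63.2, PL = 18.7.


Using PI = LL - PL
PI = 63.2 - 18.7
PI = 44.5


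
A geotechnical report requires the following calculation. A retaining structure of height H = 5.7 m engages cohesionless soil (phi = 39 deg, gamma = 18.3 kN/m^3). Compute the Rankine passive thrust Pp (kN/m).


Result: 1306.71 kN/m

Derivation:
Compute passive earth pressure coefficient:
Kp = tan^2(45 + phi/2) = tan^2(64.5) = 4.395495
Compute passive force:
Pp = 0.5 * Kp * gamma * H^2
Pp = 0.5 * 4.395495 * 18.3 * 5.7^2
Pp = 1306.71 kN/m


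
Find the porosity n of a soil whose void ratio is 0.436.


Result: 0.3036

Derivation:
Using the relation n = e / (1 + e)
n = 0.436 / (1 + 0.436)
n = 0.436 / 1.436
n = 0.3036


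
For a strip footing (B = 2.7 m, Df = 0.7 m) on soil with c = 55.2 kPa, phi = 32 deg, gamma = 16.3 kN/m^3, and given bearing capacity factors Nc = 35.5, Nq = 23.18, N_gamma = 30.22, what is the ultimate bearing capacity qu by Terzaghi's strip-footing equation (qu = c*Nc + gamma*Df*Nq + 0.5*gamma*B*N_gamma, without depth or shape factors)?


Result: 2889.07 kPa

Derivation:
Compute qu = c*Nc + gamma*Df*Nq + 0.5*gamma*B*N_gamma
Term 1: 55.2 * 35.5 = 1959.6
Term 2: 16.3 * 0.7 * 23.18 = 264.4838
Term 3: 0.5 * 16.3 * 2.7 * 30.22 = 664.9911
qu = 1959.6 + 264.4838 + 664.9911
qu = 2889.07 kPa
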